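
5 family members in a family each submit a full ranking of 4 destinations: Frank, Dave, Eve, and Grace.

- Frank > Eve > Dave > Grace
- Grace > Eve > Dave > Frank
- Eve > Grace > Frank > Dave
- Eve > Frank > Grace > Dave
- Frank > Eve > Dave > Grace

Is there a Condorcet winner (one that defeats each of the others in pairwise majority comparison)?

Head-to-head results (5 voters total):
Frank vs Dave: Frank wins 4–1.
Frank vs Eve: Eve wins 3–2.
Frank vs Grace: Frank wins 3–2.
Dave vs Eve: Eve wins 5–0.
Dave vs Grace: Grace wins 3–2.
Eve vs Grace: Eve wins 4–1.
Eve beats each rival — Frank (3–2), Dave (5–0), Grace (4–1) — so Eve is the Condorcet winner.

Yes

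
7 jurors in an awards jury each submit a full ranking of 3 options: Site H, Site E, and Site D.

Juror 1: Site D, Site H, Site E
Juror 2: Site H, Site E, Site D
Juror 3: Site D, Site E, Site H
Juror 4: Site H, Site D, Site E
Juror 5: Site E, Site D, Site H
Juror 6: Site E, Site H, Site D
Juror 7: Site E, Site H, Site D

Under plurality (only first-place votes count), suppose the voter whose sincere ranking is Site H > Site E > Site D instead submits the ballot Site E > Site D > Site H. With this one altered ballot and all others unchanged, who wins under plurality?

Site E

First-place totals with the altered ballot: Site H 1, Site E 4, Site D 2.
The winner is unchanged: still Site E.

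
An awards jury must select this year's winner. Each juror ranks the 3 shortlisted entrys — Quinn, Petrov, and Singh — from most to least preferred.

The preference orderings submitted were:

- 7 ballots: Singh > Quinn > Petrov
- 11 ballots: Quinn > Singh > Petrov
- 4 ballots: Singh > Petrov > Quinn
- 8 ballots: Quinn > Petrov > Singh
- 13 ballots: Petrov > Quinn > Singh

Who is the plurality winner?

First-place vote totals:
  Quinn: 19
  Petrov: 13
  Singh: 11
Quinn has the most first-place votes.

Quinn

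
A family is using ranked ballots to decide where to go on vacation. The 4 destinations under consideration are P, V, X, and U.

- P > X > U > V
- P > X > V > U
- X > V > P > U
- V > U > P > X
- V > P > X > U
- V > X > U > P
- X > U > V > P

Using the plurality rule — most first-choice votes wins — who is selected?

V

First-place vote totals:
  P: 2
  V: 3
  X: 2
  U: 0
V has the most first-place votes.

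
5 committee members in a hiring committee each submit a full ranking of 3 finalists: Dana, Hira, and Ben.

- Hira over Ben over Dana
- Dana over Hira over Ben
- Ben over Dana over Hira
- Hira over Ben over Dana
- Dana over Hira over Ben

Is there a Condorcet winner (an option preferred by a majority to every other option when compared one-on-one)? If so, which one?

Head-to-head results (5 voters total):
Dana vs Hira: Dana wins 3–2.
Dana vs Ben: Ben wins 3–2.
Hira vs Ben: Hira wins 4–1.
No candidate beats all others: Dana beats Hira beats Ben beats Dana, a majority cycle.

None — there is no Condorcet winner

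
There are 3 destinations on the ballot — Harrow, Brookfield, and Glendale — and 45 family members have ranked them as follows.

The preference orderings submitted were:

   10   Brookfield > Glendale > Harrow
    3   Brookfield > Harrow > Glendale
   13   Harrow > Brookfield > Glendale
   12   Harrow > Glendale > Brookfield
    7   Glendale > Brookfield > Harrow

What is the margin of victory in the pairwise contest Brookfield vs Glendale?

Ballots ranking Brookfield above Glendale: 10+3+13 = 26.
Ballots ranking Glendale above Brookfield: 12+7 = 19.
Brookfield wins 26–19, a margin of 7.

7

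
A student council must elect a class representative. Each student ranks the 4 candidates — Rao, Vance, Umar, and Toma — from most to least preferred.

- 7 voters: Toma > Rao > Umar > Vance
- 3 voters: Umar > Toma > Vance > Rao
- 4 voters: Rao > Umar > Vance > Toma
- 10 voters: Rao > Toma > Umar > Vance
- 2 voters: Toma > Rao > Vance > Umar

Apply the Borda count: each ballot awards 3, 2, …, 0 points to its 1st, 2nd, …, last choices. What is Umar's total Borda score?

Borda scores:
  Rao: 7·2 + 3·0 + 4·3 + 10·3 + 2·2 = 60
  Vance: 7·0 + 3·1 + 4·1 + 10·0 + 2·1 = 9
  Umar: 7·1 + 3·3 + 4·2 + 10·1 + 2·0 = 34
  Toma: 7·3 + 3·2 + 4·0 + 10·2 + 2·3 = 53

34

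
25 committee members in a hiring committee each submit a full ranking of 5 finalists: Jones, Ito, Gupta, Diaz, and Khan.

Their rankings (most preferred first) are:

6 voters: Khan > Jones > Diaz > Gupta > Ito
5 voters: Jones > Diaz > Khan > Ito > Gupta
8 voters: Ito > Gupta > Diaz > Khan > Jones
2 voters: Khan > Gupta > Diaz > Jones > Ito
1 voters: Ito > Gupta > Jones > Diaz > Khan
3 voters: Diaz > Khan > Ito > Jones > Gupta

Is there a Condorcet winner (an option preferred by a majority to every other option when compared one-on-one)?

Yes

Head-to-head results (25 voters total):
Jones vs Ito: Jones wins 13–12.
Jones vs Gupta: Jones wins 14–11.
Jones vs Diaz: Diaz wins 13–12.
Jones vs Khan: Khan wins 19–6.
Ito vs Gupta: Ito wins 17–8.
Ito vs Diaz: Diaz wins 16–9.
Ito vs Khan: Khan wins 16–9.
Gupta vs Diaz: Diaz wins 14–11.
Gupta vs Khan: Khan wins 16–9.
Diaz vs Khan: Diaz wins 17–8.
Diaz beats each rival — Jones (13–12), Ito (16–9), Gupta (14–11), Khan (17–8) — so Diaz is the Condorcet winner.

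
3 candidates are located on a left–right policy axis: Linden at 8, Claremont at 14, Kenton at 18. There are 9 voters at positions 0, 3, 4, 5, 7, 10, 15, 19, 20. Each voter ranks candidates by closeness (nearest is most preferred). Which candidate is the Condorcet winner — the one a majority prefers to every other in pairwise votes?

Linden

With single-peaked preferences on a line, the Condorcet winner is the candidate closest to the median voter.
The median voter (position 7) is closest to Linden at 8.
Check: Linden vs Claremont — voters closer to Linden: 6 of 9.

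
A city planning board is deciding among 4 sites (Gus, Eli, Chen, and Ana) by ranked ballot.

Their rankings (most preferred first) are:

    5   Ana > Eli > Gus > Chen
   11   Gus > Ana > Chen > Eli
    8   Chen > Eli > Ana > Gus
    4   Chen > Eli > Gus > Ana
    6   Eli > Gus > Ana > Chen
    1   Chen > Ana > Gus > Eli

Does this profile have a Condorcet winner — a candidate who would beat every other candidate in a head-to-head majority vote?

Head-to-head results (35 voters total):
Gus vs Eli: Eli wins 23–12.
Gus vs Chen: Gus wins 22–13.
Gus vs Ana: Gus wins 21–14.
Eli vs Chen: Chen wins 24–11.
Eli vs Ana: Eli wins 18–17.
Chen vs Ana: Ana wins 22–13.
No candidate beats all others: Gus beats Chen beats Eli beats Gus, a majority cycle.

No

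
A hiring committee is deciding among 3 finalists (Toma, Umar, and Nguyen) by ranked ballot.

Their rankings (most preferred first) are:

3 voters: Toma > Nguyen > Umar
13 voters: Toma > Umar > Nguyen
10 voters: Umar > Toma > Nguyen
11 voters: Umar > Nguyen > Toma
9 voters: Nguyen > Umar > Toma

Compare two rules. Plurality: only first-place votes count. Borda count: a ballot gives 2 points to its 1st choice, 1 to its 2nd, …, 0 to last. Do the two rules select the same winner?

Plurality first-place counts: Toma 16, Umar 21, Nguyen 9 → Umar.
Borda totals: Toma 42, Umar 64, Nguyen 32 → Umar.
The two rules agree on Umar.

Yes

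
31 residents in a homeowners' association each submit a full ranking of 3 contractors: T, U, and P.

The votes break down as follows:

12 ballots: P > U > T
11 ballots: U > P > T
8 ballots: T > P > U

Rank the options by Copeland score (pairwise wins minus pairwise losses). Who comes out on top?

Pairwise results:
  T vs U: U wins 23–8.
  T vs P: P wins 23–8.
  U vs P: P wins 20–11.
Copeland scores (wins − losses):
  T: 0 − 2 = -2
  U: 1 − 1 = 0
  P: 2 − 0 = 2
P has the best Copeland score.

P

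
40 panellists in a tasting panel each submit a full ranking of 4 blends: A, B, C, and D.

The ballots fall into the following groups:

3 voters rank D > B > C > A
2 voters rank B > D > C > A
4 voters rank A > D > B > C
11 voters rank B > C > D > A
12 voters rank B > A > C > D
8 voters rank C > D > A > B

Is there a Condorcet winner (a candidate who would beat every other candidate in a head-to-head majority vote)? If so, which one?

Head-to-head results (40 voters total):
A vs B: B wins 28–12.
A vs C: C wins 24–16.
A vs D: D wins 24–16.
B vs C: B wins 32–8.
B vs D: B wins 25–15.
C vs D: C wins 31–9.
B beats each rival — A (28–12), C (32–8), D (25–15) — so B is the Condorcet winner.

B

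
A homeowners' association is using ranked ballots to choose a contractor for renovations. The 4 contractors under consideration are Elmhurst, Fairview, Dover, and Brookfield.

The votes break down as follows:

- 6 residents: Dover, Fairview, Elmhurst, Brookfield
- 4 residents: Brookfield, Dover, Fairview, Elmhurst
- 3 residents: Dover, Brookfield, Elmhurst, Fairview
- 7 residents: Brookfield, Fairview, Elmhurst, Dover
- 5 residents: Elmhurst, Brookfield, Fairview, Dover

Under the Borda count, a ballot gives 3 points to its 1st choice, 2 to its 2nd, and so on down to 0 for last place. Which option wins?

Brookfield

Borda scores:
  Elmhurst: 6·1 + 4·0 + 3·1 + 7·1 + 5·3 = 31
  Fairview: 6·2 + 4·1 + 3·0 + 7·2 + 5·1 = 35
  Dover: 6·3 + 4·2 + 3·3 + 7·0 + 5·0 = 35
  Brookfield: 6·0 + 4·3 + 3·2 + 7·3 + 5·2 = 49
Brookfield has the highest total.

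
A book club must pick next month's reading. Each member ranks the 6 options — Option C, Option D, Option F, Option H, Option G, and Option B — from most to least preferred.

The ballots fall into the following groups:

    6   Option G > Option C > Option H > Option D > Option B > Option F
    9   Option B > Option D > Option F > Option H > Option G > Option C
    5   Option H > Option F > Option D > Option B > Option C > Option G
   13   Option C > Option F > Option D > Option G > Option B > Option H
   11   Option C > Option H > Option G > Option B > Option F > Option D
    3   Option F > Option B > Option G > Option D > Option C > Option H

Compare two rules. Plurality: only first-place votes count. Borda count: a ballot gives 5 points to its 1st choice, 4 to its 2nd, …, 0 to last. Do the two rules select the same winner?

Plurality first-place counts: Option C 24, Option D 0, Option F 3, Option H 5, Option G 6, Option B 9 → Option C.
Borda totals: Option C 152, Option D 108, Option F 125, Option H 105, Option G 107, Option B 108 → Option C.
The two rules agree on Option C.

Yes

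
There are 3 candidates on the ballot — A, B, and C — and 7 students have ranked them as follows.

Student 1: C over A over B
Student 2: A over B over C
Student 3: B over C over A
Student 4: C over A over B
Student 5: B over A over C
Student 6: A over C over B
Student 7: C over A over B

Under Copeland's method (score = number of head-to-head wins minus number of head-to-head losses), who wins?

Pairwise results:
  A vs B: A wins 5–2.
  A vs C: C wins 4–3.
  B vs C: C wins 4–3.
Copeland scores (wins − losses):
  A: 1 − 1 = 0
  B: 0 − 2 = -2
  C: 2 − 0 = 2
C has the best Copeland score.

C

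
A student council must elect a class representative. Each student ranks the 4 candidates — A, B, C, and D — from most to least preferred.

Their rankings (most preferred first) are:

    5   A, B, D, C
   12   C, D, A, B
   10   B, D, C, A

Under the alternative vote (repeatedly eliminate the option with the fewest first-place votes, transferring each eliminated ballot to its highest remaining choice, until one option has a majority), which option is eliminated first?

D

Round 1: C 12, B 10, A 5, D 0. D has the fewest and is eliminated.
Round 2: C 12, B 10, A 5. A has the fewest and is eliminated.
Round 3: B 15, C 12. B has a majority.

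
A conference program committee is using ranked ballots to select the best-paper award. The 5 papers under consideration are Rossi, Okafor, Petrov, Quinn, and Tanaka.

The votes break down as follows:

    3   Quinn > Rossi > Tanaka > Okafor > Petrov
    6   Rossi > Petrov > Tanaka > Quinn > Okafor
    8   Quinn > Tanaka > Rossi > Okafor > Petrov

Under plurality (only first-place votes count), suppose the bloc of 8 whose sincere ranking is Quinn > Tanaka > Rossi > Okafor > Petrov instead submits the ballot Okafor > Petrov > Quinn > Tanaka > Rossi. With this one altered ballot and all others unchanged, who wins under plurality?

First-place totals with the altered ballot: Rossi 6, Okafor 8, Petrov 0, Quinn 3, Tanaka 0.
The switch changes the winner from Quinn to Okafor.

Okafor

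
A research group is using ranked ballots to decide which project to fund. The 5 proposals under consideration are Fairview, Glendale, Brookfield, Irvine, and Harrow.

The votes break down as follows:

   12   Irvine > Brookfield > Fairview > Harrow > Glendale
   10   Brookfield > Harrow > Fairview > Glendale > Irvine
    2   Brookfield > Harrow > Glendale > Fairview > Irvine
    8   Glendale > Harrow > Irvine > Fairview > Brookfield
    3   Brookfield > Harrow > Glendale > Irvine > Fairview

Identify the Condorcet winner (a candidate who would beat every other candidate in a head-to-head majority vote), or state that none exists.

Head-to-head results (35 voters total):
Fairview vs Glendale: Fairview wins 22–13.
Fairview vs Brookfield: Brookfield wins 27–8.
Fairview vs Irvine: Irvine wins 23–12.
Fairview vs Harrow: Harrow wins 23–12.
Glendale vs Brookfield: Brookfield wins 27–8.
Glendale vs Irvine: Glendale wins 23–12.
Glendale vs Harrow: Harrow wins 27–8.
Brookfield vs Irvine: Irvine wins 20–15.
Brookfield vs Harrow: Brookfield wins 27–8.
Irvine vs Harrow: Harrow wins 23–12.
No candidate beats all others: Fairview beats Glendale beats Irvine beats Fairview, a majority cycle.

No Condorcet winner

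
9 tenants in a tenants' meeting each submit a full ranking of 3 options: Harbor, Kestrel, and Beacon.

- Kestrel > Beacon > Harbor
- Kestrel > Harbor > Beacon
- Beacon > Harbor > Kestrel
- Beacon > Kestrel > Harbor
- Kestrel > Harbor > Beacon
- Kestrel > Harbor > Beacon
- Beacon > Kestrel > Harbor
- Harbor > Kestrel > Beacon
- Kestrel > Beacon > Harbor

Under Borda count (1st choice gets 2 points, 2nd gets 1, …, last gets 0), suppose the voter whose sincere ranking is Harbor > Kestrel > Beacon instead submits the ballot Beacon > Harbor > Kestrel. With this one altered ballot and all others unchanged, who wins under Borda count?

Kestrel

Borda totals with the altered ballot: Harbor 5, Kestrel 12, Beacon 10.
The winner is unchanged: still Kestrel.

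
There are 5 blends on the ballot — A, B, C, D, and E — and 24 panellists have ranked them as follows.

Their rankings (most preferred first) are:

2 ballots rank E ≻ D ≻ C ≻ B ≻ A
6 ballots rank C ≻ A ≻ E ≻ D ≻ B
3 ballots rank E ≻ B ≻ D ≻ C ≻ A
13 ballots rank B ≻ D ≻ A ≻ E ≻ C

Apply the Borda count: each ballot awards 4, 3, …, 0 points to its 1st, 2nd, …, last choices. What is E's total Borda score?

45

Borda scores:
  A: 2·0 + 6·3 + 3·0 + 13·2 = 44
  B: 2·1 + 6·0 + 3·3 + 13·4 = 63
  C: 2·2 + 6·4 + 3·1 + 13·0 = 31
  D: 2·3 + 6·1 + 3·2 + 13·3 = 57
  E: 2·4 + 6·2 + 3·4 + 13·1 = 45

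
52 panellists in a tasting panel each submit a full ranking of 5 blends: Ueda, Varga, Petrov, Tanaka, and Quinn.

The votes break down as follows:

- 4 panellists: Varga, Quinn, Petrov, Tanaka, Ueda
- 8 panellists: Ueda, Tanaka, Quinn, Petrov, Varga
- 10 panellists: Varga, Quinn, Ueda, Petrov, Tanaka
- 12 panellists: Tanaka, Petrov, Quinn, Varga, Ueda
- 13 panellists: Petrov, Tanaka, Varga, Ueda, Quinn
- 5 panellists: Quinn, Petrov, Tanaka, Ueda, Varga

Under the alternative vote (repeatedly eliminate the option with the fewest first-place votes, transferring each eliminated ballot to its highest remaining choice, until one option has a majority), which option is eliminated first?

Round 1: Varga 14, Petrov 13, Tanaka 12, Ueda 8, Quinn 5. Quinn has the fewest and is eliminated.
Round 2: Petrov 18, Varga 14, Tanaka 12, Ueda 8. Ueda has the fewest and is eliminated.
Round 3: Tanaka 20, Petrov 18, Varga 14. Varga has the fewest and is eliminated.
Round 4: Petrov 32, Tanaka 20. Petrov has a majority.

Quinn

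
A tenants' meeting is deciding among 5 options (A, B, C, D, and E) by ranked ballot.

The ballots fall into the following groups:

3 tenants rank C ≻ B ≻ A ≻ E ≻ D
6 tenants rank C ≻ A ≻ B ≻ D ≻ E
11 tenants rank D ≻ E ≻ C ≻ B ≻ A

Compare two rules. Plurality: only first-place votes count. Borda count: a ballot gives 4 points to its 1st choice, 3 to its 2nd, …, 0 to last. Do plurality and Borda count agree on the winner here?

No

Plurality first-place counts: A 0, B 0, C 9, D 11, E 0 → D.
Borda totals: A 24, B 32, C 58, D 50, E 36 → C.
The two rules disagree: plurality picks D, Borda picks C.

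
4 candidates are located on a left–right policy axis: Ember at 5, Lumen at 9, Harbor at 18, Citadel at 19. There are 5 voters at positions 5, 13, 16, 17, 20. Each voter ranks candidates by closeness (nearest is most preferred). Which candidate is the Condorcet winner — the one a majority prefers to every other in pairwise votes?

Harbor

With single-peaked preferences on a line, the Condorcet winner is the candidate closest to the median voter.
The median voter (position 16) is closest to Harbor at 18.
Check: Harbor vs Ember — voters closer to Harbor: 4 of 5.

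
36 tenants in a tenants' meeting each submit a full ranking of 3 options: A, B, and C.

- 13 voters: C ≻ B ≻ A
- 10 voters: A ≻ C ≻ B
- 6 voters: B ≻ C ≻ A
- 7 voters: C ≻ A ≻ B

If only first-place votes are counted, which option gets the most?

C

First-place vote totals:
  A: 10
  B: 6
  C: 20
C has the most first-place votes.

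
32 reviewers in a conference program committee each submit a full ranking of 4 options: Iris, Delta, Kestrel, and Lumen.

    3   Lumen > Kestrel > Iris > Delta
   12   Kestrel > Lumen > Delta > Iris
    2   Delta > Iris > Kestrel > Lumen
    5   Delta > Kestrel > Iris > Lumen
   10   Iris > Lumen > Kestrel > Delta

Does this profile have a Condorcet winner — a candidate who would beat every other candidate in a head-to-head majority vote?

Yes

Head-to-head results (32 voters total):
Iris vs Delta: Delta wins 19–13.
Iris vs Kestrel: Kestrel wins 20–12.
Iris vs Lumen: Iris wins 17–15.
Delta vs Kestrel: Kestrel wins 25–7.
Delta vs Lumen: Lumen wins 25–7.
Kestrel vs Lumen: Kestrel wins 19–13.
Kestrel beats each rival — Iris (20–12), Delta (25–7), Lumen (19–13) — so Kestrel is the Condorcet winner.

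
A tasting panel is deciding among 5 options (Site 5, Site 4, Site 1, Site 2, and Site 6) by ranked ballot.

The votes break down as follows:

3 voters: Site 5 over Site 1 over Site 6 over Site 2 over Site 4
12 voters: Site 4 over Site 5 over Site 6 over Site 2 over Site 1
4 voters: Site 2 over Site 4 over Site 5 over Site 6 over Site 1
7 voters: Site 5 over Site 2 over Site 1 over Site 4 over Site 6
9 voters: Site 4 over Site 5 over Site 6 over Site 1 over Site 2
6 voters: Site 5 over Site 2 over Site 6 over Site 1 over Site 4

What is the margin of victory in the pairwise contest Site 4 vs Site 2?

1

Ballots ranking Site 4 above Site 2: 12+9 = 21.
Ballots ranking Site 2 above Site 4: 3+4+7+6 = 20.
Site 4 wins 21–20, a margin of 1.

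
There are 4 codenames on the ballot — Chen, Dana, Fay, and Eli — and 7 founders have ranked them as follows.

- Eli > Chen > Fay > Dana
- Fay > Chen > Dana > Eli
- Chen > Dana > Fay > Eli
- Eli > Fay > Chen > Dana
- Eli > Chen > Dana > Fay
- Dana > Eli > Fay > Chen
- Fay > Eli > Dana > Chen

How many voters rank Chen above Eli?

Ballots ranking Chen above Eli: 2.
Ballots ranking Eli above Chen: 5.
So 2 of 7 voters prefer Chen to Eli.

2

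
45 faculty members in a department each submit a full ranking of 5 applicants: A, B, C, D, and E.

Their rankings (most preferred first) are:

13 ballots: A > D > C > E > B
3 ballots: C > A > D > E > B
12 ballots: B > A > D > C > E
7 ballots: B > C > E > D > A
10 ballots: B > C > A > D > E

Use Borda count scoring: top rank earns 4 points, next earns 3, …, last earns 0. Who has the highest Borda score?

Borda scores:
  A: 13·4 + 3·3 + 12·3 + 7·0 + 10·2 = 117
  B: 13·0 + 3·0 + 12·4 + 7·4 + 10·4 = 116
  C: 13·2 + 3·4 + 12·1 + 7·3 + 10·3 = 101
  D: 13·3 + 3·2 + 12·2 + 7·1 + 10·1 = 86
  E: 13·1 + 3·1 + 12·0 + 7·2 + 10·0 = 30
A has the highest total.

A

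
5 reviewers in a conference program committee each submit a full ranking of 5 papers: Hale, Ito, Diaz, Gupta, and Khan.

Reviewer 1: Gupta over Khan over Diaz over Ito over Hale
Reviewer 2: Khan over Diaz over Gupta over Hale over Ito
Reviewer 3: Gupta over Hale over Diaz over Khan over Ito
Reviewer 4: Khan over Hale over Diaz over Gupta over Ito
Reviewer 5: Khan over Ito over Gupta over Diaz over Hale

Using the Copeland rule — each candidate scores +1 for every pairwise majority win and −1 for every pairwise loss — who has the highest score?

Khan

Pairwise results:
  Hale vs Ito: Hale wins 3–2.
  Hale vs Diaz: Diaz wins 3–2.
  Hale vs Gupta: Gupta wins 4–1.
  Hale vs Khan: Khan wins 4–1.
  Ito vs Diaz: Diaz wins 4–1.
  Ito vs Gupta: Gupta wins 4–1.
  Ito vs Khan: Khan wins 5–0.
  Diaz vs Gupta: Gupta wins 3–2.
  Diaz vs Khan: Khan wins 4–1.
  Gupta vs Khan: Khan wins 3–2.
Copeland scores (wins − losses):
  Hale: 1 − 3 = -2
  Ito: 0 − 4 = -4
  Diaz: 2 − 2 = 0
  Gupta: 3 − 1 = 2
  Khan: 4 − 0 = 4
Khan has the best Copeland score.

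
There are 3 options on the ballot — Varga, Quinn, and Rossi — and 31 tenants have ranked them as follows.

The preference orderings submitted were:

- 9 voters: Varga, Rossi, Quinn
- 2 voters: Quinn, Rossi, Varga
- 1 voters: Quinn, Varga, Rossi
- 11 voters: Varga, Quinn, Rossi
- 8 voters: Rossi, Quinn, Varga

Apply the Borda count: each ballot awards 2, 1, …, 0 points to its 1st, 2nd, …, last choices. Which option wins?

Varga

Borda scores:
  Varga: 9·2 + 2·0 + 1 + 11·2 + 8·0 = 41
  Quinn: 9·0 + 2·2 + 2 + 11·1 + 8·1 = 25
  Rossi: 9·1 + 2·1 + 0 + 11·0 + 8·2 = 27
Varga has the highest total.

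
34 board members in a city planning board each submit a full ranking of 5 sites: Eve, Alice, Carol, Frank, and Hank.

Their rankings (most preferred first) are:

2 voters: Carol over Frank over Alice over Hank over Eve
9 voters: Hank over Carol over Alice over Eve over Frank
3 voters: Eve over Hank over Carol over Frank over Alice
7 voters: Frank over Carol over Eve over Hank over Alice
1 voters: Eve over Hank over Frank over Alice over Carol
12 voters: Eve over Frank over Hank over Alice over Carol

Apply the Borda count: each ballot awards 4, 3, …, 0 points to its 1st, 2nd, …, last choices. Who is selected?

Eve

Borda scores:
  Eve: 2·0 + 9·1 + 3·4 + 7·2 + 4 + 12·4 = 87
  Alice: 2·2 + 9·2 + 3·0 + 7·0 + 1 + 12·1 = 35
  Carol: 2·4 + 9·3 + 3·2 + 7·3 + 0 + 12·0 = 62
  Frank: 2·3 + 9·0 + 3·1 + 7·4 + 2 + 12·3 = 75
  Hank: 2·1 + 9·4 + 3·3 + 7·1 + 3 + 12·2 = 81
Eve has the highest total.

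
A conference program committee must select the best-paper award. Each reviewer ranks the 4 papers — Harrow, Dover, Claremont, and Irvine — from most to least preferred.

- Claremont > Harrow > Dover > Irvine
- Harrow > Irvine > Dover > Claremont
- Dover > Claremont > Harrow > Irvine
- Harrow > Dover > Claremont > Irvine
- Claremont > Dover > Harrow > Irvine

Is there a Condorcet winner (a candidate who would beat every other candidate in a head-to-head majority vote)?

No

Head-to-head results (5 voters total):
Harrow vs Dover: Harrow wins 3–2.
Harrow vs Claremont: Claremont wins 3–2.
Harrow vs Irvine: Harrow wins 5–0.
Dover vs Claremont: Dover wins 3–2.
Dover vs Irvine: Dover wins 4–1.
Claremont vs Irvine: Claremont wins 4–1.
No candidate beats all others: Harrow beats Dover beats Claremont beats Harrow, a majority cycle.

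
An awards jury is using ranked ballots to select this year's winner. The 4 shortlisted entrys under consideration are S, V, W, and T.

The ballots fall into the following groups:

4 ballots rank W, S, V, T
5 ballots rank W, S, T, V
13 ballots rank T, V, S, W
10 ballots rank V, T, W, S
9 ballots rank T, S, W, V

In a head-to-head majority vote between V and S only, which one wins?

V

Ballots ranking V above S: 13+10 = 23.
Ballots ranking S above V: 4+5+9 = 18.
V wins the head-to-head, 23–18.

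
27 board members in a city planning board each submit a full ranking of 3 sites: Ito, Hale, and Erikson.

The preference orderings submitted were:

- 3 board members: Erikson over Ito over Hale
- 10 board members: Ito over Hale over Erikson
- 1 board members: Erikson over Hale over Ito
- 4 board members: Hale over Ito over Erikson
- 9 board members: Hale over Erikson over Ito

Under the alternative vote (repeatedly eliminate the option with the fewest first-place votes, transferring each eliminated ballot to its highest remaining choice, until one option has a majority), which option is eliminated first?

Round 1: Hale 13, Ito 10, Erikson 4. Erikson has the fewest and is eliminated.
Round 2: Hale 14, Ito 13. Hale has a majority.

Erikson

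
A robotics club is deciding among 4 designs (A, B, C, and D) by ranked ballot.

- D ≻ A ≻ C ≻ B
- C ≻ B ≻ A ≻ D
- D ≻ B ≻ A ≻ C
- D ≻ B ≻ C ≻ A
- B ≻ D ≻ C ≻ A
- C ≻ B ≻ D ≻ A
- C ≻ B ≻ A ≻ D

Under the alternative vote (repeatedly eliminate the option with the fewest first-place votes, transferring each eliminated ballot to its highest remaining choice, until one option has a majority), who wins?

Round 1: C 3, D 3, B 1, A 0. A has the fewest and is eliminated.
Round 2: C 3, D 3, B 1. B has the fewest and is eliminated.
Round 3: D 4, C 3. D has a majority.

D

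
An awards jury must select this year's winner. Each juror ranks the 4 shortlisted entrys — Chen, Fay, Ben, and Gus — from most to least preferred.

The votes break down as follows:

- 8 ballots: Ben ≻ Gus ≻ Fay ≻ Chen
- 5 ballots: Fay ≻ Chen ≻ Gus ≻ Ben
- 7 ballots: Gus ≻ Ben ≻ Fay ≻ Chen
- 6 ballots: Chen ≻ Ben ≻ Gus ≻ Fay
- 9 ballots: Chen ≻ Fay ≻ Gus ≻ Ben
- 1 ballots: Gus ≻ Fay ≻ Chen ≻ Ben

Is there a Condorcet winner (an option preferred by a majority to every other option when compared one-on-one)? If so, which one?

Head-to-head results (36 voters total):
Chen vs Fay: Fay wins 21–15.
Chen vs Ben: Chen wins 21–15.
Chen vs Gus: Chen wins 20–16.
Fay vs Ben: Ben wins 21–15.
Fay vs Gus: Gus wins 22–14.
Ben vs Gus: Gus wins 22–14.
No candidate beats all others: Chen beats Ben beats Fay beats Chen, a majority cycle.

None — there is no Condorcet winner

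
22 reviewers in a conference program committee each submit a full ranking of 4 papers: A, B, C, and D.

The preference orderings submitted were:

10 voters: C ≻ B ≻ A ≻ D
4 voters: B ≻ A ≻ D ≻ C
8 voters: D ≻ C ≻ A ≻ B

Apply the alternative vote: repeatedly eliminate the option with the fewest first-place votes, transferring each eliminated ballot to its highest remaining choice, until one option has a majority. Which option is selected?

Round 1: C 10, D 8, B 4, A 0. A has the fewest and is eliminated.
Round 2: C 10, D 8, B 4. B has the fewest and is eliminated.
Round 3: D 12, C 10. D has a majority.

D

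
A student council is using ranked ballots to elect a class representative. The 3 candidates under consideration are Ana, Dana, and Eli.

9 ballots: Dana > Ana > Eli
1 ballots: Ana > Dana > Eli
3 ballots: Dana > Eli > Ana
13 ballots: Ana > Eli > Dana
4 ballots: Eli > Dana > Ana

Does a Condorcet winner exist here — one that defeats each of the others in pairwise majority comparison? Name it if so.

There is no Condorcet winner

Head-to-head results (30 voters total):
Ana vs Dana: Dana wins 16–14.
Ana vs Eli: Ana wins 23–7.
Dana vs Eli: Eli wins 17–13.
No candidate beats all others: Ana beats Eli beats Dana beats Ana, a majority cycle.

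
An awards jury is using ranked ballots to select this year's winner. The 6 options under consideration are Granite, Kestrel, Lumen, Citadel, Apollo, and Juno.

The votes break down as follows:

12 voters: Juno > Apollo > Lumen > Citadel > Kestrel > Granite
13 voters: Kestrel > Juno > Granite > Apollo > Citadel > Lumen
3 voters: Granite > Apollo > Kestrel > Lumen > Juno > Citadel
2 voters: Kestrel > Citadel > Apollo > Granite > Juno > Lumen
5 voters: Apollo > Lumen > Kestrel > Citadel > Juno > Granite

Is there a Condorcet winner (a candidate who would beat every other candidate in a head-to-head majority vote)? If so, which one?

No Condorcet winner

Head-to-head results (35 voters total):
Granite vs Kestrel: Kestrel wins 32–3.
Granite vs Lumen: Granite wins 18–17.
Granite vs Citadel: Citadel wins 19–16.
Granite vs Apollo: Apollo wins 19–16.
Granite vs Juno: Juno wins 30–5.
Kestrel vs Lumen: Kestrel wins 18–17.
Kestrel vs Citadel: Kestrel wins 23–12.
Kestrel vs Apollo: Apollo wins 20–15.
Kestrel vs Juno: Kestrel wins 23–12.
Lumen vs Citadel: Lumen wins 20–15.
Lumen vs Apollo: Apollo wins 35–0.
Lumen vs Juno: Juno wins 27–8.
Citadel vs Apollo: Apollo wins 33–2.
Citadel vs Juno: Juno wins 28–7.
Apollo vs Juno: Juno wins 25–10.
No candidate beats all others: Granite beats Lumen beats Citadel beats Granite, a majority cycle.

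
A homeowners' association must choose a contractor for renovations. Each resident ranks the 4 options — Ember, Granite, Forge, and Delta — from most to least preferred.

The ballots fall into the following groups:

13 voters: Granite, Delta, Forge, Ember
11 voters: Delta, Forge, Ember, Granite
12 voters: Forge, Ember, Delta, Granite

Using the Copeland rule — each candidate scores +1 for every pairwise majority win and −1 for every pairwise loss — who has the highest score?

Delta

Pairwise results:
  Ember vs Granite: Ember wins 23–13.
  Ember vs Forge: Forge wins 36–0.
  Ember vs Delta: Delta wins 24–12.
  Granite vs Forge: Forge wins 23–13.
  Granite vs Delta: Delta wins 23–13.
  Forge vs Delta: Delta wins 24–12.
Copeland scores (wins − losses):
  Ember: 1 − 2 = -1
  Granite: 0 − 3 = -3
  Forge: 2 − 1 = 1
  Delta: 3 − 0 = 3
Delta has the best Copeland score.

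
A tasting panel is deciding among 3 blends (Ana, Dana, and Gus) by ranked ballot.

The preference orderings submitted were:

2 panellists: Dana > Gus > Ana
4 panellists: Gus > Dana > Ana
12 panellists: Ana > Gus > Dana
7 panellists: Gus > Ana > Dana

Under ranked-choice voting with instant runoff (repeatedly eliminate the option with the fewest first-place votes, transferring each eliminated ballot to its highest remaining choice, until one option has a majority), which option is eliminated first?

Round 1: Ana 12, Gus 11, Dana 2. Dana has the fewest and is eliminated.
Round 2: Gus 13, Ana 12. Gus has a majority.

Dana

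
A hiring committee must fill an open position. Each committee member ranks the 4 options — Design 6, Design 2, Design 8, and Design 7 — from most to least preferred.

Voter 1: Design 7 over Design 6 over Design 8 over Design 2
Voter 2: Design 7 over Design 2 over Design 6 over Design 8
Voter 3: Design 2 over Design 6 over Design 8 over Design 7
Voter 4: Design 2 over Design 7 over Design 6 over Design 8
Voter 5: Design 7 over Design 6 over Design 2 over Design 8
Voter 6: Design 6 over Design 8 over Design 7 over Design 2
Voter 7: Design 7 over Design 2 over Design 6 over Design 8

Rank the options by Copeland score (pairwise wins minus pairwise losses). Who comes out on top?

Pairwise results:
  Design 6 vs Design 2: Design 2 wins 4–3.
  Design 6 vs Design 8: Design 6 wins 7–0.
  Design 6 vs Design 7: Design 7 wins 5–2.
  Design 2 vs Design 8: Design 2 wins 5–2.
  Design 2 vs Design 7: Design 7 wins 5–2.
  Design 8 vs Design 7: Design 7 wins 5–2.
Copeland scores (wins − losses):
  Design 6: 1 − 2 = -1
  Design 2: 2 − 1 = 1
  Design 8: 0 − 3 = -3
  Design 7: 3 − 0 = 3
Design 7 has the best Copeland score.

Design 7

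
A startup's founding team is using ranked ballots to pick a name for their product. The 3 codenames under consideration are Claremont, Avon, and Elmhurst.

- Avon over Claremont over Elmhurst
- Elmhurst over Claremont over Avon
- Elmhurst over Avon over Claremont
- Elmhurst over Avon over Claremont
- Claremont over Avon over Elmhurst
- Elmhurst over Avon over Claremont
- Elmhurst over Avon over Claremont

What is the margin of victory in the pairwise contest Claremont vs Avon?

3

Ballots ranking Claremont above Avon: 2.
Ballots ranking Avon above Claremont: 5.
Avon wins 5–2, a margin of 3.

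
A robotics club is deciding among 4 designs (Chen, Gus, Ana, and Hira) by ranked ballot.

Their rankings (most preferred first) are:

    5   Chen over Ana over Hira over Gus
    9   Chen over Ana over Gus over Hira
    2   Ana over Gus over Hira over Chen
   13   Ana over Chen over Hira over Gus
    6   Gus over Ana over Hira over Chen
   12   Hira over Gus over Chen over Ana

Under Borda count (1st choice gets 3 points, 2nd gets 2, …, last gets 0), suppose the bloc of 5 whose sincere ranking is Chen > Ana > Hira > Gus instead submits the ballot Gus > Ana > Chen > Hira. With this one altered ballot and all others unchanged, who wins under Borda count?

Ana

Borda totals with the altered ballot: Chen 70, Gus 70, Ana 85, Hira 57.
The winner is unchanged: still Ana.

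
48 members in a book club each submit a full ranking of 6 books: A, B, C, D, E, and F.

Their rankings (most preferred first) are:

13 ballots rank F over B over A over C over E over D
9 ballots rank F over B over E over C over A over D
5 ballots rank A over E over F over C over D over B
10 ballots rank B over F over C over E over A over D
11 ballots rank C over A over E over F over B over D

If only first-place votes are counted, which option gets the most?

F

First-place vote totals:
  A: 5
  B: 10
  C: 11
  D: 0
  E: 0
  F: 22
F has the most first-place votes.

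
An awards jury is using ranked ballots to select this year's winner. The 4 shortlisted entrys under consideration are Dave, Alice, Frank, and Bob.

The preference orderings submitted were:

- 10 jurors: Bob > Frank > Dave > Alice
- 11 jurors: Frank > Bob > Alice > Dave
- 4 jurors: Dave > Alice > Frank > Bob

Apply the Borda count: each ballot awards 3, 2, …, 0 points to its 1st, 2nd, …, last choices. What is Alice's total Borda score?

Borda scores:
  Dave: 10·1 + 11·0 + 4·3 = 22
  Alice: 10·0 + 11·1 + 4·2 = 19
  Frank: 10·2 + 11·3 + 4·1 = 57
  Bob: 10·3 + 11·2 + 4·0 = 52

19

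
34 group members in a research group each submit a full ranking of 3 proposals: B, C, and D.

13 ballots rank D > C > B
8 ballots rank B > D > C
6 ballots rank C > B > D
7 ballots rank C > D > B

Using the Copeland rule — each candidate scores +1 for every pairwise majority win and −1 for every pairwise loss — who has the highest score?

Pairwise results:
  B vs C: C wins 26–8.
  B vs D: D wins 20–14.
  C vs D: D wins 21–13.
Copeland scores (wins − losses):
  B: 0 − 2 = -2
  C: 1 − 1 = 0
  D: 2 − 0 = 2
D has the best Copeland score.

D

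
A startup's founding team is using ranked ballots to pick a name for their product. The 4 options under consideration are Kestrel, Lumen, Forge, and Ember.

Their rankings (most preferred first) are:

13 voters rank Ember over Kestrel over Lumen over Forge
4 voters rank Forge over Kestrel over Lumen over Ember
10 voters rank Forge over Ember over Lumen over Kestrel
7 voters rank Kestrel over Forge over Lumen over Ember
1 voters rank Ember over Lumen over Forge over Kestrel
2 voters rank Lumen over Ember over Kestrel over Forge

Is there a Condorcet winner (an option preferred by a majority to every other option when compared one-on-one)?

Head-to-head results (37 voters total):
Kestrel vs Lumen: Kestrel wins 24–13.
Kestrel vs Forge: Kestrel wins 22–15.
Kestrel vs Ember: Ember wins 26–11.
Lumen vs Forge: Forge wins 21–16.
Lumen vs Ember: Ember wins 24–13.
Forge vs Ember: Forge wins 21–16.
No candidate beats all others: Kestrel beats Forge beats Ember beats Kestrel, a majority cycle.

No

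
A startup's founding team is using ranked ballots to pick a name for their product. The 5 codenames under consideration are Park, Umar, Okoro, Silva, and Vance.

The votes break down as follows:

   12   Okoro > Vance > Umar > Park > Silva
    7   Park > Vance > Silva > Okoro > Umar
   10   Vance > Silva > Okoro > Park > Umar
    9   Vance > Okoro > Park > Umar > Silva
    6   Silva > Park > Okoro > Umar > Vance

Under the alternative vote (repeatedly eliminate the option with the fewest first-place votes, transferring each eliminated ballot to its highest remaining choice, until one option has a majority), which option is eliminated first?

Umar

Round 1: Vance 19, Okoro 12, Park 7, Silva 6, Umar 0. Umar has the fewest and is eliminated.
Round 2: Vance 19, Okoro 12, Park 7, Silva 6. Silva has the fewest and is eliminated.
Round 3: Vance 19, Park 13, Okoro 12. Okoro has the fewest and is eliminated.
Round 4: Vance 31, Park 13. Vance has a majority.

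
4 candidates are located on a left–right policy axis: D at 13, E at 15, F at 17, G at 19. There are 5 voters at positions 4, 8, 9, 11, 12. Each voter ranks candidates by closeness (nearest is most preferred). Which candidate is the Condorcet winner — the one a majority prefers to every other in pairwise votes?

With single-peaked preferences on a line, the Condorcet winner is the candidate closest to the median voter.
The median voter (position 9) is closest to D at 13.
Check: D vs G — voters closer to D: 5 of 5.

D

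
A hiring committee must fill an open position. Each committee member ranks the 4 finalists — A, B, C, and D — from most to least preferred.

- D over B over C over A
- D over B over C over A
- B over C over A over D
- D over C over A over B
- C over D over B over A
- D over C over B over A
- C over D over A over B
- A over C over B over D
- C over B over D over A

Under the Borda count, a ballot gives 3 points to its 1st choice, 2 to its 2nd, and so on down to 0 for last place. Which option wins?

C

Borda scores:
  A: 0 + 0 + 1 + 1 + 0 + 0 + 1 + 3 + 0 = 6
  B: 2 + 2 + 3 + 0 + 1 + 1 + 0 + 1 + 2 = 12
  C: 1 + 1 + 2 + 2 + 3 + 2 + 3 + 2 + 3 = 19
  D: 3 + 3 + 0 + 3 + 2 + 3 + 2 + 0 + 1 = 17
C has the highest total.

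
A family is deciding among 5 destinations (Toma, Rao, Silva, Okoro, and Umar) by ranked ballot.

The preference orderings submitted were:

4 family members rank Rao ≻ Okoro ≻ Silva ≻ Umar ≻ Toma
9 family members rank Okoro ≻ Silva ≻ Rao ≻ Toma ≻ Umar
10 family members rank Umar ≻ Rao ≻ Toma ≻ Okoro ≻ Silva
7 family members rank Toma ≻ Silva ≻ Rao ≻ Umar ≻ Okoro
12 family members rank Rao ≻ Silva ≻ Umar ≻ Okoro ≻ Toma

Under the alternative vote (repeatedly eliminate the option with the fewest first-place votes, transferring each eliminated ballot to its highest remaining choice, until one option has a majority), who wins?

Round 1: Rao 16, Umar 10, Okoro 9, Toma 7, Silva 0. Silva has the fewest and is eliminated.
Round 2: Rao 16, Umar 10, Okoro 9, Toma 7. Toma has the fewest and is eliminated.
Round 3: Rao 23, Umar 10, Okoro 9. Rao has a majority.

Rao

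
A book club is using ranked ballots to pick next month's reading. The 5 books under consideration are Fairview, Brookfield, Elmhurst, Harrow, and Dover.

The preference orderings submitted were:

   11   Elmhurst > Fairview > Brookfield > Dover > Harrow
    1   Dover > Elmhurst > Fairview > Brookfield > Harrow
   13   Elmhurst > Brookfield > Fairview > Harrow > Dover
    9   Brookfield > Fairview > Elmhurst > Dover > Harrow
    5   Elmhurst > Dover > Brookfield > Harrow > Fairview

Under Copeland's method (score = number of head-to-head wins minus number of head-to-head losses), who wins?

Pairwise results:
  Fairview vs Brookfield: Brookfield wins 27–12.
  Fairview vs Elmhurst: Elmhurst wins 30–9.
  Fairview vs Harrow: Fairview wins 34–5.
  Fairview vs Dover: Fairview wins 33–6.
  Brookfield vs Elmhurst: Elmhurst wins 30–9.
  Brookfield vs Harrow: Brookfield wins 39–0.
  Brookfield vs Dover: Brookfield wins 33–6.
  Elmhurst vs Harrow: Elmhurst wins 39–0.
  Elmhurst vs Dover: Elmhurst wins 38–1.
  Harrow vs Dover: Dover wins 26–13.
Copeland scores (wins − losses):
  Fairview: 2 − 2 = 0
  Brookfield: 3 − 1 = 2
  Elmhurst: 4 − 0 = 4
  Harrow: 0 − 4 = -4
  Dover: 1 − 3 = -2
Elmhurst has the best Copeland score.

Elmhurst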